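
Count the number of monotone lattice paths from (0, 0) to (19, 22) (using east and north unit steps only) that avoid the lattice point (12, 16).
Number of paths = 192458938620

Total paths from (0, 0) to (19, 22): C(41, 19) = 244662670200. Paths through (12, 16): (paths (0, 0) → (12, 16)) × (paths (12, 16) → (19, 22)) = C(28, 12) · C(13, 7) = 30421755 · 1716 = 52203731580. Avoidance count = 244662670200 − 52203731580 = 192458938620.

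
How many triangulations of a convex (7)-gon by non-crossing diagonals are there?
C_5 = 42

These polygon triangulations are counted by the Catalan number C_n = (1/(n + 1)) · C(2n, n). For n = 5: C_5 = (1/6) · C(10, 5) = 252/6 = 42.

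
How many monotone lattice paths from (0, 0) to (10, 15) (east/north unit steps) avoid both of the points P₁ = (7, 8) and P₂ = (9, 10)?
Number of paths = 2173952

Inclusion–exclusion. Total paths: C(25, 10) = 3268760. Through P₁: C(15, 7)·C(10, 3) = 772200. Through P₂: C(19, 9)·C(6, 1) = 554268. Since P₁ is strictly southwest of P₂, a monotone path through both must visit P₁ then P₂; paths through both = C(15, 7)·C(4, 2)·C(6, 1) = 231660. Avoid both = 3268760 − 772200 − 554268 + 231660 = 2173952.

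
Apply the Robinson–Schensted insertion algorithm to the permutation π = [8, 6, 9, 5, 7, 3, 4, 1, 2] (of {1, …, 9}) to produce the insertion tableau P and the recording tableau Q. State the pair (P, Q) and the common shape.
P = [1, 2] / [3, 4] / [5, 7] / [6, 9] / [8];  Q = [1, 3] / [2, 5] / [4, 7] / [6, 9] / [8];  common shape = (2, 2, 2, 2, 1)

Row-insert the values π_1, π_2, … into P one at a time, bumping the leftmost entry strictly greater than the inserted value down to the next row. The recording tableau Q records, in position (i, j), the step at which that cell was added to P.
  Insert 8 (step 1): P = [8];  Q = [1]
  Insert 6 (step 2): P = [6] / [8];  Q = [1] / [2]
  Insert 9 (step 3): P = [6, 9] / [8];  Q = [1, 3] / [2]
  Insert 5 (step 4): P = [5, 9] / [6] / [8];  Q = [1, 3] / [2] / [4]
  Insert 7 (step 5): P = [5, 7] / [6, 9] / [8];  Q = [1, 3] / [2, 5] / [4]
  Insert 3 (step 6): P = [3, 7] / [5, 9] / [6] / [8];  Q = [1, 3] / [2, 5] / [4] / [6]
  Insert 4 (step 7): P = [3, 4] / [5, 7] / [6, 9] / [8];  Q = [1, 3] / [2, 5] / [4, 7] / [6]
  Insert 1 (step 8): P = [1, 4] / [3, 7] / [5, 9] / [6] / [8];  Q = [1, 3] / [2, 5] / [4, 7] / [6] / [8]
  Insert 2 (step 9): P = [1, 2] / [3, 4] / [5, 7] / [6, 9] / [8];  Q = [1, 3] / [2, 5] / [4, 7] / [6, 9] / [8]
Final shape: (2, 2, 2, 2, 1).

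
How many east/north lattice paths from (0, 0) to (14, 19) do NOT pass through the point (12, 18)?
Number of paths = 559329525

Total paths from (0, 0) to (14, 19): C(33, 14) = 818809200. Paths through (12, 18): (paths (0, 0) → (12, 18)) × (paths (12, 18) → (14, 19)) = C(30, 12) · C(3, 2) = 86493225 · 3 = 259479675. Avoidance count = 818809200 − 259479675 = 559329525.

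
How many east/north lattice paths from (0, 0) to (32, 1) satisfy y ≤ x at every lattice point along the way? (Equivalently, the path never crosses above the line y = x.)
Number of paths = 32

By the reflection principle (André's argument), the number of monotone paths to (32, 1) with n ≤ m that never go above y = x is C(33, 32) − C(33, 33) = 33 − 1 = 32.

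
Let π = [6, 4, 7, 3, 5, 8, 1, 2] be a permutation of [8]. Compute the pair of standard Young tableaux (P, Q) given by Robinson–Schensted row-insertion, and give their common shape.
P = [1, 2, 8] / [3, 5] / [4, 7] / [6];  Q = [1, 3, 6] / [2, 5] / [4, 8] / [7];  common shape = (3, 2, 2, 1)

Row-insert the values π_1, π_2, … into P one at a time, bumping the leftmost entry strictly greater than the inserted value down to the next row. The recording tableau Q records, in position (i, j), the step at which that cell was added to P.
  Insert 6 (step 1): P = [6];  Q = [1]
  Insert 4 (step 2): P = [4] / [6];  Q = [1] / [2]
  Insert 7 (step 3): P = [4, 7] / [6];  Q = [1, 3] / [2]
  Insert 3 (step 4): P = [3, 7] / [4] / [6];  Q = [1, 3] / [2] / [4]
  Insert 5 (step 5): P = [3, 5] / [4, 7] / [6];  Q = [1, 3] / [2, 5] / [4]
  Insert 8 (step 6): P = [3, 5, 8] / [4, 7] / [6];  Q = [1, 3, 6] / [2, 5] / [4]
  Insert 1 (step 7): P = [1, 5, 8] / [3, 7] / [4] / [6];  Q = [1, 3, 6] / [2, 5] / [4] / [7]
  Insert 2 (step 8): P = [1, 2, 8] / [3, 5] / [4, 7] / [6];  Q = [1, 3, 6] / [2, 5] / [4, 8] / [7]
Final shape: (3, 2, 2, 1).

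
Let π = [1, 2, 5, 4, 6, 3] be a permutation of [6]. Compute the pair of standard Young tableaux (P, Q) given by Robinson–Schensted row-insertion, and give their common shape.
P = [1, 2, 3, 6] / [4] / [5];  Q = [1, 2, 3, 5] / [4] / [6];  common shape = (4, 1, 1)

Row-insert the values π_1, π_2, … into P one at a time, bumping the leftmost entry strictly greater than the inserted value down to the next row. The recording tableau Q records, in position (i, j), the step at which that cell was added to P.
  Insert 1 (step 1): P = [1];  Q = [1]
  Insert 2 (step 2): P = [1, 2];  Q = [1, 2]
  Insert 5 (step 3): P = [1, 2, 5];  Q = [1, 2, 3]
  Insert 4 (step 4): P = [1, 2, 4] / [5];  Q = [1, 2, 3] / [4]
  Insert 6 (step 5): P = [1, 2, 4, 6] / [5];  Q = [1, 2, 3, 5] / [4]
  Insert 3 (step 6): P = [1, 2, 3, 6] / [4] / [5];  Q = [1, 2, 3, 5] / [4] / [6]
Final shape: (4, 1, 1).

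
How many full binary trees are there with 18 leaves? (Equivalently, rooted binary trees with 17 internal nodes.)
C_17 = 129644790

These full binary trees are counted by the Catalan number C_n = (1/(n + 1)) · C(2n, n). For n = 17: C_17 = (1/18) · C(34, 17) = 2333606220/18 = 129644790.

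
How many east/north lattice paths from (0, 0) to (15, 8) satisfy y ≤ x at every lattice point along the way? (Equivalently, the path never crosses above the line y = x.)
Number of paths = 245157

By the reflection principle (André's argument), the number of monotone paths to (15, 8) with n ≤ m that never go above y = x is C(23, 15) − C(23, 16) = 490314 − 245157 = 245157.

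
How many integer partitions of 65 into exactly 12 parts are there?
p(65, 12 parts) = 143948

Partitions of n into exactly k parts are in bijection with partitions of n − k into at most k parts (subtract 1 from each part). So p(65, exactly 12) = p(53, parts ≤ 12). Computing via the recurrence p(m, j) = p(m, j−1) + p(m−j, j) gives 143948.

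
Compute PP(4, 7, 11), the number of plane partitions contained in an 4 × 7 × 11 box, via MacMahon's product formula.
PP(4, 7, 11) = 418241323113120

Evaluate the triple product over i = 1..4, j = 1..7, k = 1..11. The factors are (2/1) · (3/2) · (4/3) · (5/4) · (6/5) · (7/6) · (8/7) · (9/8) · … (308 factors total). The numerators and denominators telescope so the product is an integer; carrying out the multiplication exactly gives PP(4, 7, 11) = 418241323113120.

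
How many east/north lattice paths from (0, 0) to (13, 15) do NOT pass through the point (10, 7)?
Number of paths = 34233240

Total paths from (0, 0) to (13, 15): C(28, 13) = 37442160. Paths through (10, 7): (paths (0, 0) → (10, 7)) × (paths (10, 7) → (13, 15)) = C(17, 10) · C(11, 3) = 19448 · 165 = 3208920. Avoidance count = 37442160 − 3208920 = 34233240.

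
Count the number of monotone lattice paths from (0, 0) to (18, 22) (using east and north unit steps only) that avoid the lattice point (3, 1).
Number of paths = 91108651560

Total paths from (0, 0) to (18, 22): C(40, 18) = 113380261800. Paths through (3, 1): (paths (0, 0) → (3, 1)) × (paths (3, 1) → (18, 22)) = C(4, 3) · C(36, 15) = 4 · 5567902560 = 22271610240. Avoidance count = 113380261800 − 22271610240 = 91108651560.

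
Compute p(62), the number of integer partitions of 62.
p(62) = 1300156

Compute p(n) via the recurrence p(n, m) = p(n, m−1) + p(n−m, m), where p(n, m) counts partitions of n with all parts ≤ m and p(n) = p(n, n). The base cases are p(0, m) = 1 and p(n, 0) = 0 for n > 0. Filling the table yields p(62) = 1300156. (Euler's pentagonal recurrence is an alternative.)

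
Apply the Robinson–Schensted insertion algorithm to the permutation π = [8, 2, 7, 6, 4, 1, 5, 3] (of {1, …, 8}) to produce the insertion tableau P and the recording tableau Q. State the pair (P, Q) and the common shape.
P = [1, 3, 5] / [2, 4] / [6] / [7] / [8];  Q = [1, 3, 7] / [2, 8] / [4] / [5] / [6];  common shape = (3, 2, 1, 1, 1)

Row-insert the values π_1, π_2, … into P one at a time, bumping the leftmost entry strictly greater than the inserted value down to the next row. The recording tableau Q records, in position (i, j), the step at which that cell was added to P.
  Insert 8 (step 1): P = [8];  Q = [1]
  Insert 2 (step 2): P = [2] / [8];  Q = [1] / [2]
  Insert 7 (step 3): P = [2, 7] / [8];  Q = [1, 3] / [2]
  Insert 6 (step 4): P = [2, 6] / [7] / [8];  Q = [1, 3] / [2] / [4]
  Insert 4 (step 5): P = [2, 4] / [6] / [7] / [8];  Q = [1, 3] / [2] / [4] / [5]
  Insert 1 (step 6): P = [1, 4] / [2] / [6] / [7] / [8];  Q = [1, 3] / [2] / [4] / [5] / [6]
  Insert 5 (step 7): P = [1, 4, 5] / [2] / [6] / [7] / [8];  Q = [1, 3, 7] / [2] / [4] / [5] / [6]
  Insert 3 (step 8): P = [1, 3, 5] / [2, 4] / [6] / [7] / [8];  Q = [1, 3, 7] / [2, 8] / [4] / [5] / [6]
Final shape: (3, 2, 1, 1, 1).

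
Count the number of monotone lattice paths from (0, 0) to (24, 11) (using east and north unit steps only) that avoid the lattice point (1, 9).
Number of paths = 417222900

Total paths from (0, 0) to (24, 11): C(35, 24) = 417225900. Paths through (1, 9): (paths (0, 0) → (1, 9)) × (paths (1, 9) → (24, 11)) = C(10, 1) · C(25, 23) = 10 · 300 = 3000. Avoidance count = 417225900 − 3000 = 417222900.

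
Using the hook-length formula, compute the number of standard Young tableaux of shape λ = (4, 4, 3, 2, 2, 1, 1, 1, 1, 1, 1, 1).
# SYT of shape (4, 4, 3, 2, 2, 1, 1, 1, 1, 1, 1, 1) = 121938960

Hook-length formula: f^λ = n! / Π hook(c), product over all cells c of the Young diagram. For λ = (4, 4, 3, 2, 2, 1, 1, 1, 1, 1, 1, 1), n = 22 boxes. Hook lengths by row (left-to-right, top-to-bottom): [15, 7, 4, 2]; [14, 6, 3, 1]; [12, 4, 1]; [10, 2]; [9, 1]; [7]; [6]; [5]; [4]; [3]; [2]; [1]. Product of hooks = 9217732608000. So f^λ = 22! / 9217732608000 = 1124000727777607680000 / 9217732608000 = 121938960.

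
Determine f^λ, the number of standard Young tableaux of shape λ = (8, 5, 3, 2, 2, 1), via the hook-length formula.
# SYT of shape (8, 5, 3, 2, 2, 1) = 854658000

Hook-length formula: f^λ = n! / Π hook(c), product over all cells c of the Young diagram. For λ = (8, 5, 3, 2, 2, 1), n = 21 boxes. Hook lengths by row (left-to-right, top-to-bottom): [13, 11, 8, 6, 5, 3, 2, 1]; [9, 7, 4, 2, 1]; [6, 4, 1]; [4, 2]; [3, 1]; [1]. Product of hooks = 59779399680. So f^λ = 21! / 59779399680 = 51090942171709440000 / 59779399680 = 854658000.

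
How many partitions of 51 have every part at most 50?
p(51, parts ≤ 50) = 239942

Use the recurrence p(n, m) = p(n, m−1) + p(n−m, m): either the largest part is < m (count p(n, m−1)) or the largest part is exactly m (remove one copy of m, count p(n−m, m)). With p(0, ·) = 1 this gives p(51, parts ≤ 50) = 239942. (By conjugating Young diagrams, this also counts partitions of 51 into at most 50 parts.)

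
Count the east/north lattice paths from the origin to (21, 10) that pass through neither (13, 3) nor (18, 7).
Number of paths = 32545765

Inclusion–exclusion. Total paths: C(31, 21) = 44352165. Through P₁: C(16, 13)·C(15, 8) = 3603600. Through P₂: C(25, 18)·C(6, 3) = 9614000. Since P₁ is strictly southwest of P₂, a monotone path through both must visit P₁ then P₂; paths through both = C(16, 13)·C(9, 5)·C(6, 3) = 1411200. Avoid both = 44352165 − 3603600 − 9614000 + 1411200 = 32545765.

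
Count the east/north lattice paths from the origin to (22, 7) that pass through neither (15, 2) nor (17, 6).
Number of paths = 859626

Inclusion–exclusion. Total paths: C(29, 22) = 1560780. Through P₁: C(17, 15)·C(12, 7) = 107712. Through P₂: C(23, 17)·C(6, 5) = 605682. Since P₁ is strictly southwest of P₂, a monotone path through both must visit P₁ then P₂; paths through both = C(17, 15)·C(6, 2)·C(6, 5) = 12240. Avoid both = 1560780 − 107712 − 605682 + 12240 = 859626.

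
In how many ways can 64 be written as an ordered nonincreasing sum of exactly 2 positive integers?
p(64, 2 parts) = 32

Partitions of n into exactly k parts are in bijection with partitions of n − k into at most k parts (subtract 1 from each part). So p(64, exactly 2) = p(62, parts ≤ 2). Computing via the recurrence p(m, j) = p(m, j−1) + p(m−j, j) gives 32.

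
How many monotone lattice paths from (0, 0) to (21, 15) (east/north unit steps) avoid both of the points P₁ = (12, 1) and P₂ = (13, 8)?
Number of paths = 4248490180

Inclusion–exclusion. Total paths: C(36, 21) = 5567902560. Through P₁: C(13, 12)·C(23, 9) = 10623470. Through P₂: C(21, 13)·C(15, 8) = 1309458150. Since P₁ is strictly southwest of P₂, a monotone path through both must visit P₁ then P₂; paths through both = C(13, 12)·C(8, 1)·C(15, 8) = 669240. Avoid both = 5567902560 − 10623470 − 1309458150 + 669240 = 4248490180.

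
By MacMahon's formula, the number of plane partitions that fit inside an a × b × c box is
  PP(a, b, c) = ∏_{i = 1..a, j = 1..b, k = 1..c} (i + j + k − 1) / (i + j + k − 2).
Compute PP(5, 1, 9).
PP(5, 1, 9) = 2002

Evaluate the triple product over i = 1..5, j = 1..1, k = 1..9. The factors are (2/1) · (3/2) · (4/3) · (5/4) · (6/5) · (7/6) · (8/7) · (9/8) · … (45 factors total). The numerators and denominators telescope so the product is an integer; carrying out the multiplication exactly gives PP(5, 1, 9) = 2002.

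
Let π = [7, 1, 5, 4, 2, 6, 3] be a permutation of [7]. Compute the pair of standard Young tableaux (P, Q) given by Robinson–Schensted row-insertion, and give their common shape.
P = [1, 2, 3] / [4, 6] / [5] / [7];  Q = [1, 3, 6] / [2, 7] / [4] / [5];  common shape = (3, 2, 1, 1)

Row-insert the values π_1, π_2, … into P one at a time, bumping the leftmost entry strictly greater than the inserted value down to the next row. The recording tableau Q records, in position (i, j), the step at which that cell was added to P.
  Insert 7 (step 1): P = [7];  Q = [1]
  Insert 1 (step 2): P = [1] / [7];  Q = [1] / [2]
  Insert 5 (step 3): P = [1, 5] / [7];  Q = [1, 3] / [2]
  Insert 4 (step 4): P = [1, 4] / [5] / [7];  Q = [1, 3] / [2] / [4]
  Insert 2 (step 5): P = [1, 2] / [4] / [5] / [7];  Q = [1, 3] / [2] / [4] / [5]
  Insert 6 (step 6): P = [1, 2, 6] / [4] / [5] / [7];  Q = [1, 3, 6] / [2] / [4] / [5]
  Insert 3 (step 7): P = [1, 2, 3] / [4, 6] / [5] / [7];  Q = [1, 3, 6] / [2, 7] / [4] / [5]
Final shape: (3, 2, 1, 1).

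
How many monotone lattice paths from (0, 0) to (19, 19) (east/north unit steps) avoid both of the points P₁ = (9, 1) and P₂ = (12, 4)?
Number of paths = 34937751420

Inclusion–exclusion. Total paths: C(38, 19) = 35345263800. Through P₁: C(10, 9)·C(28, 10) = 131231100. Through P₂: C(16, 12)·C(22, 7) = 310390080. Since P₁ is strictly southwest of P₂, a monotone path through both must visit P₁ then P₂; paths through both = C(10, 9)·C(6, 3)·C(22, 7) = 34108800. Avoid both = 35345263800 − 131231100 − 310390080 + 34108800 = 34937751420.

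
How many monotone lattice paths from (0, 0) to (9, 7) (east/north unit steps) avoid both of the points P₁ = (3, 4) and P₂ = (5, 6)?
Number of paths = 7240

Inclusion–exclusion. Total paths: C(16, 9) = 11440. Through P₁: C(7, 3)·C(9, 6) = 2940. Through P₂: C(11, 5)·C(5, 4) = 2310. Since P₁ is strictly southwest of P₂, a monotone path through both must visit P₁ then P₂; paths through both = C(7, 3)·C(4, 2)·C(5, 4) = 1050. Avoid both = 11440 − 2940 − 2310 + 1050 = 7240.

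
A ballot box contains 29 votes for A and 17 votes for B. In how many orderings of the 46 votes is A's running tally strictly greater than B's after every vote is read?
Strict-lead orderings = 456442180920

Total orderings of the 46 votes with 29 for A: C(46, 29) = 1749695026860. By the Bertrand ballot formula (Cycle Lemma / reflection principle), the number of orderings in which A is strictly ahead of B throughout is (p − q)/(p + q) · C(p + q, p) = (29 − 17)/(29 + 17) · 1749695026860 = 456442180920.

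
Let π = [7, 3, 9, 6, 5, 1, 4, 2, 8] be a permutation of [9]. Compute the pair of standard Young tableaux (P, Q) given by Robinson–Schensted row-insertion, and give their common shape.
P = [1, 2, 8] / [3, 4] / [5, 9] / [6] / [7];  Q = [1, 3, 9] / [2, 4] / [5, 7] / [6] / [8];  common shape = (3, 2, 2, 1, 1)

Row-insert the values π_1, π_2, … into P one at a time, bumping the leftmost entry strictly greater than the inserted value down to the next row. The recording tableau Q records, in position (i, j), the step at which that cell was added to P.
  Insert 7 (step 1): P = [7];  Q = [1]
  Insert 3 (step 2): P = [3] / [7];  Q = [1] / [2]
  Insert 9 (step 3): P = [3, 9] / [7];  Q = [1, 3] / [2]
  Insert 6 (step 4): P = [3, 6] / [7, 9];  Q = [1, 3] / [2, 4]
  Insert 5 (step 5): P = [3, 5] / [6, 9] / [7];  Q = [1, 3] / [2, 4] / [5]
  Insert 1 (step 6): P = [1, 5] / [3, 9] / [6] / [7];  Q = [1, 3] / [2, 4] / [5] / [6]
  Insert 4 (step 7): P = [1, 4] / [3, 5] / [6, 9] / [7];  Q = [1, 3] / [2, 4] / [5, 7] / [6]
  Insert 2 (step 8): P = [1, 2] / [3, 4] / [5, 9] / [6] / [7];  Q = [1, 3] / [2, 4] / [5, 7] / [6] / [8]
  Insert 8 (step 9): P = [1, 2, 8] / [3, 4] / [5, 9] / [6] / [7];  Q = [1, 3, 9] / [2, 4] / [5, 7] / [6] / [8]
Final shape: (3, 2, 2, 1, 1).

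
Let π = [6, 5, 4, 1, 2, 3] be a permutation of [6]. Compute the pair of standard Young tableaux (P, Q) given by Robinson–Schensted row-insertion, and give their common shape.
P = [1, 2, 3] / [4] / [5] / [6];  Q = [1, 5, 6] / [2] / [3] / [4];  common shape = (3, 1, 1, 1)

Row-insert the values π_1, π_2, … into P one at a time, bumping the leftmost entry strictly greater than the inserted value down to the next row. The recording tableau Q records, in position (i, j), the step at which that cell was added to P.
  Insert 6 (step 1): P = [6];  Q = [1]
  Insert 5 (step 2): P = [5] / [6];  Q = [1] / [2]
  Insert 4 (step 3): P = [4] / [5] / [6];  Q = [1] / [2] / [3]
  Insert 1 (step 4): P = [1] / [4] / [5] / [6];  Q = [1] / [2] / [3] / [4]
  Insert 2 (step 5): P = [1, 2] / [4] / [5] / [6];  Q = [1, 5] / [2] / [3] / [4]
  Insert 3 (step 6): P = [1, 2, 3] / [4] / [5] / [6];  Q = [1, 5, 6] / [2] / [3] / [4]
Final shape: (3, 1, 1, 1).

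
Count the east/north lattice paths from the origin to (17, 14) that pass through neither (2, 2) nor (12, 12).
Number of paths = 127371345

Inclusion–exclusion. Total paths: C(31, 17) = 265182525. Through P₁: C(4, 2)·C(27, 15) = 104303160. Through P₂: C(24, 12)·C(7, 5) = 56787276. Since P₁ is strictly southwest of P₂, a monotone path through both must visit P₁ then P₂; paths through both = C(4, 2)·C(20, 10)·C(7, 5) = 23279256. Avoid both = 265182525 − 104303160 − 56787276 + 23279256 = 127371345.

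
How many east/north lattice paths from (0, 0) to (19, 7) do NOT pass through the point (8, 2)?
Number of paths = 461240

Total paths from (0, 0) to (19, 7): C(26, 19) = 657800. Paths through (8, 2): (paths (0, 0) → (8, 2)) × (paths (8, 2) → (19, 7)) = C(10, 8) · C(16, 11) = 45 · 4368 = 196560. Avoidance count = 657800 − 196560 = 461240.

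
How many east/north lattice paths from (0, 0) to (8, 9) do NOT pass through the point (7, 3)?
Number of paths = 23470

Total paths from (0, 0) to (8, 9): C(17, 8) = 24310. Paths through (7, 3): (paths (0, 0) → (7, 3)) × (paths (7, 3) → (8, 9)) = C(10, 7) · C(7, 1) = 120 · 7 = 840. Avoidance count = 24310 − 840 = 23470.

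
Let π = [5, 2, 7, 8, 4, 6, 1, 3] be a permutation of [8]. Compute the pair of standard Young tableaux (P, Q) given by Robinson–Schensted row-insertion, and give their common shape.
P = [1, 3, 6] / [2, 4, 8] / [5, 7];  Q = [1, 3, 4] / [2, 5, 6] / [7, 8];  common shape = (3, 3, 2)

Row-insert the values π_1, π_2, … into P one at a time, bumping the leftmost entry strictly greater than the inserted value down to the next row. The recording tableau Q records, in position (i, j), the step at which that cell was added to P.
  Insert 5 (step 1): P = [5];  Q = [1]
  Insert 2 (step 2): P = [2] / [5];  Q = [1] / [2]
  Insert 7 (step 3): P = [2, 7] / [5];  Q = [1, 3] / [2]
  Insert 8 (step 4): P = [2, 7, 8] / [5];  Q = [1, 3, 4] / [2]
  Insert 4 (step 5): P = [2, 4, 8] / [5, 7];  Q = [1, 3, 4] / [2, 5]
  Insert 6 (step 6): P = [2, 4, 6] / [5, 7, 8];  Q = [1, 3, 4] / [2, 5, 6]
  Insert 1 (step 7): P = [1, 4, 6] / [2, 7, 8] / [5];  Q = [1, 3, 4] / [2, 5, 6] / [7]
  Insert 3 (step 8): P = [1, 3, 6] / [2, 4, 8] / [5, 7];  Q = [1, 3, 4] / [2, 5, 6] / [7, 8]
Final shape: (3, 3, 2).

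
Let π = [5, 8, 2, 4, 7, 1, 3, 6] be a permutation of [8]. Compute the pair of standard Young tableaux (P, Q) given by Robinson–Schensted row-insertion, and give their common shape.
P = [1, 3, 6] / [2, 4, 7] / [5, 8];  Q = [1, 2, 5] / [3, 4, 8] / [6, 7];  common shape = (3, 3, 2)

Row-insert the values π_1, π_2, … into P one at a time, bumping the leftmost entry strictly greater than the inserted value down to the next row. The recording tableau Q records, in position (i, j), the step at which that cell was added to P.
  Insert 5 (step 1): P = [5];  Q = [1]
  Insert 8 (step 2): P = [5, 8];  Q = [1, 2]
  Insert 2 (step 3): P = [2, 8] / [5];  Q = [1, 2] / [3]
  Insert 4 (step 4): P = [2, 4] / [5, 8];  Q = [1, 2] / [3, 4]
  Insert 7 (step 5): P = [2, 4, 7] / [5, 8];  Q = [1, 2, 5] / [3, 4]
  Insert 1 (step 6): P = [1, 4, 7] / [2, 8] / [5];  Q = [1, 2, 5] / [3, 4] / [6]
  Insert 3 (step 7): P = [1, 3, 7] / [2, 4] / [5, 8];  Q = [1, 2, 5] / [3, 4] / [6, 7]
  Insert 6 (step 8): P = [1, 3, 6] / [2, 4, 7] / [5, 8];  Q = [1, 2, 5] / [3, 4, 8] / [6, 7]
Final shape: (3, 3, 2).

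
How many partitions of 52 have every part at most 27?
p(52, parts ≤ 27) = 274251

Use the recurrence p(n, m) = p(n, m−1) + p(n−m, m): either the largest part is < m (count p(n, m−1)) or the largest part is exactly m (remove one copy of m, count p(n−m, m)). With p(0, ·) = 1 this gives p(52, parts ≤ 27) = 274251. (By conjugating Young diagrams, this also counts partitions of 52 into at most 27 parts.)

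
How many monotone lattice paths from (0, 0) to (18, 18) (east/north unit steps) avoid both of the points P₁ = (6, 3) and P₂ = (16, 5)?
Number of paths = 7613336535

Inclusion–exclusion. Total paths: C(36, 18) = 9075135300. Through P₁: C(9, 6)·C(27, 12) = 1460244240. Through P₂: C(21, 16)·C(15, 2) = 2136645. Since P₁ is strictly southwest of P₂, a monotone path through both must visit P₁ then P₂; paths through both = C(9, 6)·C(12, 10)·C(15, 2) = 582120. Avoid both = 9075135300 − 1460244240 − 2136645 + 582120 = 7613336535.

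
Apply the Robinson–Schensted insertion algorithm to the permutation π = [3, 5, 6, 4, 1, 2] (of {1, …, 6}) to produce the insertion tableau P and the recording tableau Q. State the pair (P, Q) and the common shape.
P = [1, 2, 6] / [3, 4] / [5];  Q = [1, 2, 3] / [4, 6] / [5];  common shape = (3, 2, 1)

Row-insert the values π_1, π_2, … into P one at a time, bumping the leftmost entry strictly greater than the inserted value down to the next row. The recording tableau Q records, in position (i, j), the step at which that cell was added to P.
  Insert 3 (step 1): P = [3];  Q = [1]
  Insert 5 (step 2): P = [3, 5];  Q = [1, 2]
  Insert 6 (step 3): P = [3, 5, 6];  Q = [1, 2, 3]
  Insert 4 (step 4): P = [3, 4, 6] / [5];  Q = [1, 2, 3] / [4]
  Insert 1 (step 5): P = [1, 4, 6] / [3] / [5];  Q = [1, 2, 3] / [4] / [5]
  Insert 2 (step 6): P = [1, 2, 6] / [3, 4] / [5];  Q = [1, 2, 3] / [4, 6] / [5]
Final shape: (3, 2, 1).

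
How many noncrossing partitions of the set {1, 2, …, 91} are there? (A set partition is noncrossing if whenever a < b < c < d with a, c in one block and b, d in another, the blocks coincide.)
C_91 = 3935312233584004685417853572763349509774031680023800

These noncrossing partitions are counted by the Catalan number C_n = (1/(n + 1)) · C(2n, n). For n = 91: C_91 = (1/92) · C(182, 91) = 362048725489728431058442528694228154899210914562189600/92 = 3935312233584004685417853572763349509774031680023800.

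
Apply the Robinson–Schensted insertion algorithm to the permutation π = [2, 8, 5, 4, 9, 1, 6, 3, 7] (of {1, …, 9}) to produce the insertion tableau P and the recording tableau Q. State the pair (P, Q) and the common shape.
P = [1, 3, 6, 7] / [2, 4] / [5, 9] / [8];  Q = [1, 2, 5, 9] / [3, 7] / [4, 8] / [6];  common shape = (4, 2, 2, 1)

Row-insert the values π_1, π_2, … into P one at a time, bumping the leftmost entry strictly greater than the inserted value down to the next row. The recording tableau Q records, in position (i, j), the step at which that cell was added to P.
  Insert 2 (step 1): P = [2];  Q = [1]
  Insert 8 (step 2): P = [2, 8];  Q = [1, 2]
  Insert 5 (step 3): P = [2, 5] / [8];  Q = [1, 2] / [3]
  Insert 4 (step 4): P = [2, 4] / [5] / [8];  Q = [1, 2] / [3] / [4]
  Insert 9 (step 5): P = [2, 4, 9] / [5] / [8];  Q = [1, 2, 5] / [3] / [4]
  Insert 1 (step 6): P = [1, 4, 9] / [2] / [5] / [8];  Q = [1, 2, 5] / [3] / [4] / [6]
  Insert 6 (step 7): P = [1, 4, 6] / [2, 9] / [5] / [8];  Q = [1, 2, 5] / [3, 7] / [4] / [6]
  Insert 3 (step 8): P = [1, 3, 6] / [2, 4] / [5, 9] / [8];  Q = [1, 2, 5] / [3, 7] / [4, 8] / [6]
  Insert 7 (step 9): P = [1, 3, 6, 7] / [2, 4] / [5, 9] / [8];  Q = [1, 2, 5, 9] / [3, 7] / [4, 8] / [6]
Final shape: (4, 2, 2, 1).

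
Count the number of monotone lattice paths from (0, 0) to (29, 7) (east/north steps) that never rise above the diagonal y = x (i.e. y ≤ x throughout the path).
Number of paths = 6399888

By the reflection principle (André's argument), the number of monotone paths to (29, 7) with n ≤ m that never go above y = x is C(36, 29) − C(36, 30) = 8347680 − 1947792 = 6399888.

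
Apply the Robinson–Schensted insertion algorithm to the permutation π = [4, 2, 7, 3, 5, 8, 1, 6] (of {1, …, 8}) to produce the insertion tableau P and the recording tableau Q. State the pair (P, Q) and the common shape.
P = [1, 3, 5, 6] / [2, 7, 8] / [4];  Q = [1, 3, 5, 6] / [2, 4, 8] / [7];  common shape = (4, 3, 1)

Row-insert the values π_1, π_2, … into P one at a time, bumping the leftmost entry strictly greater than the inserted value down to the next row. The recording tableau Q records, in position (i, j), the step at which that cell was added to P.
  Insert 4 (step 1): P = [4];  Q = [1]
  Insert 2 (step 2): P = [2] / [4];  Q = [1] / [2]
  Insert 7 (step 3): P = [2, 7] / [4];  Q = [1, 3] / [2]
  Insert 3 (step 4): P = [2, 3] / [4, 7];  Q = [1, 3] / [2, 4]
  Insert 5 (step 5): P = [2, 3, 5] / [4, 7];  Q = [1, 3, 5] / [2, 4]
  Insert 8 (step 6): P = [2, 3, 5, 8] / [4, 7];  Q = [1, 3, 5, 6] / [2, 4]
  Insert 1 (step 7): P = [1, 3, 5, 8] / [2, 7] / [4];  Q = [1, 3, 5, 6] / [2, 4] / [7]
  Insert 6 (step 8): P = [1, 3, 5, 6] / [2, 7, 8] / [4];  Q = [1, 3, 5, 6] / [2, 4, 8] / [7]
Final shape: (4, 3, 1).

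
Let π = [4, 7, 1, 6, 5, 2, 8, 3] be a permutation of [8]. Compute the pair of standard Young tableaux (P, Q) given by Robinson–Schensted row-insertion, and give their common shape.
P = [1, 2, 3] / [4, 5, 8] / [6] / [7];  Q = [1, 2, 7] / [3, 4, 8] / [5] / [6];  common shape = (3, 3, 1, 1)

Row-insert the values π_1, π_2, … into P one at a time, bumping the leftmost entry strictly greater than the inserted value down to the next row. The recording tableau Q records, in position (i, j), the step at which that cell was added to P.
  Insert 4 (step 1): P = [4];  Q = [1]
  Insert 7 (step 2): P = [4, 7];  Q = [1, 2]
  Insert 1 (step 3): P = [1, 7] / [4];  Q = [1, 2] / [3]
  Insert 6 (step 4): P = [1, 6] / [4, 7];  Q = [1, 2] / [3, 4]
  Insert 5 (step 5): P = [1, 5] / [4, 6] / [7];  Q = [1, 2] / [3, 4] / [5]
  Insert 2 (step 6): P = [1, 2] / [4, 5] / [6] / [7];  Q = [1, 2] / [3, 4] / [5] / [6]
  Insert 8 (step 7): P = [1, 2, 8] / [4, 5] / [6] / [7];  Q = [1, 2, 7] / [3, 4] / [5] / [6]
  Insert 3 (step 8): P = [1, 2, 3] / [4, 5, 8] / [6] / [7];  Q = [1, 2, 7] / [3, 4, 8] / [5] / [6]
Final shape: (3, 3, 1, 1).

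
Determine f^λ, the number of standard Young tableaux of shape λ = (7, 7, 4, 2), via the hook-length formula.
# SYT of shape (7, 7, 4, 2) = 25865840

Hook-length formula: f^λ = n! / Π hook(c), product over all cells c of the Young diagram. For λ = (7, 7, 4, 2), n = 20 boxes. Hook lengths by row (left-to-right, top-to-bottom): [10, 9, 7, 6, 4, 3, 2]; [9, 8, 6, 5, 3, 2, 1]; [5, 4, 2, 1]; [2, 1]. Product of hooks = 94058496000. So f^λ = 20! / 94058496000 = 2432902008176640000 / 94058496000 = 25865840.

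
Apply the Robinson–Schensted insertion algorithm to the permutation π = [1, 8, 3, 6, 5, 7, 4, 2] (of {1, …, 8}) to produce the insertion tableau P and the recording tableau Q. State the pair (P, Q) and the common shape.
P = [1, 2, 4, 7] / [3] / [5] / [6] / [8];  Q = [1, 2, 4, 6] / [3] / [5] / [7] / [8];  common shape = (4, 1, 1, 1, 1)

Row-insert the values π_1, π_2, … into P one at a time, bumping the leftmost entry strictly greater than the inserted value down to the next row. The recording tableau Q records, in position (i, j), the step at which that cell was added to P.
  Insert 1 (step 1): P = [1];  Q = [1]
  Insert 8 (step 2): P = [1, 8];  Q = [1, 2]
  Insert 3 (step 3): P = [1, 3] / [8];  Q = [1, 2] / [3]
  Insert 6 (step 4): P = [1, 3, 6] / [8];  Q = [1, 2, 4] / [3]
  Insert 5 (step 5): P = [1, 3, 5] / [6] / [8];  Q = [1, 2, 4] / [3] / [5]
  Insert 7 (step 6): P = [1, 3, 5, 7] / [6] / [8];  Q = [1, 2, 4, 6] / [3] / [5]
  Insert 4 (step 7): P = [1, 3, 4, 7] / [5] / [6] / [8];  Q = [1, 2, 4, 6] / [3] / [5] / [7]
  Insert 2 (step 8): P = [1, 2, 4, 7] / [3] / [5] / [6] / [8];  Q = [1, 2, 4, 6] / [3] / [5] / [7] / [8]
Final shape: (4, 1, 1, 1, 1).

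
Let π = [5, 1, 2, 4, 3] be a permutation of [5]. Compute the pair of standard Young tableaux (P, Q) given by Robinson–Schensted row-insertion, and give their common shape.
P = [1, 2, 3] / [4] / [5];  Q = [1, 3, 4] / [2] / [5];  common shape = (3, 1, 1)

Row-insert the values π_1, π_2, … into P one at a time, bumping the leftmost entry strictly greater than the inserted value down to the next row. The recording tableau Q records, in position (i, j), the step at which that cell was added to P.
  Insert 5 (step 1): P = [5];  Q = [1]
  Insert 1 (step 2): P = [1] / [5];  Q = [1] / [2]
  Insert 2 (step 3): P = [1, 2] / [5];  Q = [1, 3] / [2]
  Insert 4 (step 4): P = [1, 2, 4] / [5];  Q = [1, 3, 4] / [2]
  Insert 3 (step 5): P = [1, 2, 3] / [4] / [5];  Q = [1, 3, 4] / [2] / [5]
Final shape: (3, 1, 1).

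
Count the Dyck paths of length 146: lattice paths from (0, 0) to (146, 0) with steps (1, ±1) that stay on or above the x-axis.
C_73 = 79463489365077377841208237632349268884500

These Dyck paths are counted by the Catalan number C_n = (1/(n + 1)) · C(2n, n). For n = 73: C_73 = (1/74) · C(146, 73) = 5880298213015725960249409584793845897453000/74 = 79463489365077377841208237632349268884500.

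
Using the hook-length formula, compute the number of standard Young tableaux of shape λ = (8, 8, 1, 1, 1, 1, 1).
# SYT of shape (8, 8, 1, 1, 1, 1, 1) = 11511720

Hook-length formula: f^λ = n! / Π hook(c), product over all cells c of the Young diagram. For λ = (8, 8, 1, 1, 1, 1, 1), n = 21 boxes. Hook lengths by row (left-to-right, top-to-bottom): [14, 8, 7, 6, 5, 4, 3, 2]; [13, 7, 6, 5, 4, 3, 2, 1]; [5]; [4]; [3]; [2]; [1]. Product of hooks = 4438167552000. So f^λ = 21! / 4438167552000 = 51090942171709440000 / 4438167552000 = 11511720.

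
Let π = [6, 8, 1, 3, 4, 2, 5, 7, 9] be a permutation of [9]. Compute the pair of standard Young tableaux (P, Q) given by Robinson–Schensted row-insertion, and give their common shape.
P = [1, 2, 4, 5, 7, 9] / [3, 8] / [6];  Q = [1, 2, 5, 7, 8, 9] / [3, 4] / [6];  common shape = (6, 2, 1)

Row-insert the values π_1, π_2, … into P one at a time, bumping the leftmost entry strictly greater than the inserted value down to the next row. The recording tableau Q records, in position (i, j), the step at which that cell was added to P.
  Insert 6 (step 1): P = [6];  Q = [1]
  Insert 8 (step 2): P = [6, 8];  Q = [1, 2]
  Insert 1 (step 3): P = [1, 8] / [6];  Q = [1, 2] / [3]
  Insert 3 (step 4): P = [1, 3] / [6, 8];  Q = [1, 2] / [3, 4]
  Insert 4 (step 5): P = [1, 3, 4] / [6, 8];  Q = [1, 2, 5] / [3, 4]
  Insert 2 (step 6): P = [1, 2, 4] / [3, 8] / [6];  Q = [1, 2, 5] / [3, 4] / [6]
  Insert 5 (step 7): P = [1, 2, 4, 5] / [3, 8] / [6];  Q = [1, 2, 5, 7] / [3, 4] / [6]
  Insert 7 (step 8): P = [1, 2, 4, 5, 7] / [3, 8] / [6];  Q = [1, 2, 5, 7, 8] / [3, 4] / [6]
  Insert 9 (step 9): P = [1, 2, 4, 5, 7, 9] / [3, 8] / [6];  Q = [1, 2, 5, 7, 8, 9] / [3, 4] / [6]
Final shape: (6, 2, 1).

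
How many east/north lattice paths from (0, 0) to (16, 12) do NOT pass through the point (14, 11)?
Number of paths = 17049555

Total paths from (0, 0) to (16, 12): C(28, 16) = 30421755. Paths through (14, 11): (paths (0, 0) → (14, 11)) × (paths (14, 11) → (16, 12)) = C(25, 14) · C(3, 2) = 4457400 · 3 = 13372200. Avoidance count = 30421755 − 13372200 = 17049555.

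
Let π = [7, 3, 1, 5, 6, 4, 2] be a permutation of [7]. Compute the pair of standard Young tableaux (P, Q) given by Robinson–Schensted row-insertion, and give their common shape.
P = [1, 2, 6] / [3, 4] / [5] / [7];  Q = [1, 4, 5] / [2, 6] / [3] / [7];  common shape = (3, 2, 1, 1)

Row-insert the values π_1, π_2, … into P one at a time, bumping the leftmost entry strictly greater than the inserted value down to the next row. The recording tableau Q records, in position (i, j), the step at which that cell was added to P.
  Insert 7 (step 1): P = [7];  Q = [1]
  Insert 3 (step 2): P = [3] / [7];  Q = [1] / [2]
  Insert 1 (step 3): P = [1] / [3] / [7];  Q = [1] / [2] / [3]
  Insert 5 (step 4): P = [1, 5] / [3] / [7];  Q = [1, 4] / [2] / [3]
  Insert 6 (step 5): P = [1, 5, 6] / [3] / [7];  Q = [1, 4, 5] / [2] / [3]
  Insert 4 (step 6): P = [1, 4, 6] / [3, 5] / [7];  Q = [1, 4, 5] / [2, 6] / [3]
  Insert 2 (step 7): P = [1, 2, 6] / [3, 4] / [5] / [7];  Q = [1, 4, 5] / [2, 6] / [3] / [7]
Final shape: (3, 2, 1, 1).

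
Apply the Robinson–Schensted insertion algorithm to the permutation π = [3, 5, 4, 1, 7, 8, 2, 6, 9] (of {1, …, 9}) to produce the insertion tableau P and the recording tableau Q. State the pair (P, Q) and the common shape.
P = [1, 2, 6, 8, 9] / [3, 4, 7] / [5];  Q = [1, 2, 5, 6, 9] / [3, 7, 8] / [4];  common shape = (5, 3, 1)

Row-insert the values π_1, π_2, … into P one at a time, bumping the leftmost entry strictly greater than the inserted value down to the next row. The recording tableau Q records, in position (i, j), the step at which that cell was added to P.
  Insert 3 (step 1): P = [3];  Q = [1]
  Insert 5 (step 2): P = [3, 5];  Q = [1, 2]
  Insert 4 (step 3): P = [3, 4] / [5];  Q = [1, 2] / [3]
  Insert 1 (step 4): P = [1, 4] / [3] / [5];  Q = [1, 2] / [3] / [4]
  Insert 7 (step 5): P = [1, 4, 7] / [3] / [5];  Q = [1, 2, 5] / [3] / [4]
  Insert 8 (step 6): P = [1, 4, 7, 8] / [3] / [5];  Q = [1, 2, 5, 6] / [3] / [4]
  Insert 2 (step 7): P = [1, 2, 7, 8] / [3, 4] / [5];  Q = [1, 2, 5, 6] / [3, 7] / [4]
  Insert 6 (step 8): P = [1, 2, 6, 8] / [3, 4, 7] / [5];  Q = [1, 2, 5, 6] / [3, 7, 8] / [4]
  Insert 9 (step 9): P = [1, 2, 6, 8, 9] / [3, 4, 7] / [5];  Q = [1, 2, 5, 6, 9] / [3, 7, 8] / [4]
Final shape: (5, 3, 1).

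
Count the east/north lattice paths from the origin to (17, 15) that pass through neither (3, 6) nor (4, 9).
Number of paths = 486795732

Inclusion–exclusion. Total paths: C(32, 17) = 565722720. Through P₁: C(9, 3)·C(23, 14) = 68643960. Through P₂: C(13, 4)·C(19, 13) = 19399380. Since P₁ is strictly southwest of P₂, a monotone path through both must visit P₁ then P₂; paths through both = C(9, 3)·C(4, 1)·C(19, 13) = 9116352. Avoid both = 565722720 − 68643960 − 19399380 + 9116352 = 486795732.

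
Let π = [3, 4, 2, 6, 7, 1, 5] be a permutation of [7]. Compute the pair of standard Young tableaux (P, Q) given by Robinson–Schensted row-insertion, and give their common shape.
P = [1, 4, 5, 7] / [2, 6] / [3];  Q = [1, 2, 4, 5] / [3, 7] / [6];  common shape = (4, 2, 1)

Row-insert the values π_1, π_2, … into P one at a time, bumping the leftmost entry strictly greater than the inserted value down to the next row. The recording tableau Q records, in position (i, j), the step at which that cell was added to P.
  Insert 3 (step 1): P = [3];  Q = [1]
  Insert 4 (step 2): P = [3, 4];  Q = [1, 2]
  Insert 2 (step 3): P = [2, 4] / [3];  Q = [1, 2] / [3]
  Insert 6 (step 4): P = [2, 4, 6] / [3];  Q = [1, 2, 4] / [3]
  Insert 7 (step 5): P = [2, 4, 6, 7] / [3];  Q = [1, 2, 4, 5] / [3]
  Insert 1 (step 6): P = [1, 4, 6, 7] / [2] / [3];  Q = [1, 2, 4, 5] / [3] / [6]
  Insert 5 (step 7): P = [1, 4, 5, 7] / [2, 6] / [3];  Q = [1, 2, 4, 5] / [3, 7] / [6]
Final shape: (4, 2, 1).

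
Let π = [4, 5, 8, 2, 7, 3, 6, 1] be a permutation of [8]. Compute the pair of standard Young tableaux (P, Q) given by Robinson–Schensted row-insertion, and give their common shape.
P = [1, 3, 6] / [2, 5, 7] / [4] / [8];  Q = [1, 2, 3] / [4, 5, 7] / [6] / [8];  common shape = (3, 3, 1, 1)

Row-insert the values π_1, π_2, … into P one at a time, bumping the leftmost entry strictly greater than the inserted value down to the next row. The recording tableau Q records, in position (i, j), the step at which that cell was added to P.
  Insert 4 (step 1): P = [4];  Q = [1]
  Insert 5 (step 2): P = [4, 5];  Q = [1, 2]
  Insert 8 (step 3): P = [4, 5, 8];  Q = [1, 2, 3]
  Insert 2 (step 4): P = [2, 5, 8] / [4];  Q = [1, 2, 3] / [4]
  Insert 7 (step 5): P = [2, 5, 7] / [4, 8];  Q = [1, 2, 3] / [4, 5]
  Insert 3 (step 6): P = [2, 3, 7] / [4, 5] / [8];  Q = [1, 2, 3] / [4, 5] / [6]
  Insert 6 (step 7): P = [2, 3, 6] / [4, 5, 7] / [8];  Q = [1, 2, 3] / [4, 5, 7] / [6]
  Insert 1 (step 8): P = [1, 3, 6] / [2, 5, 7] / [4] / [8];  Q = [1, 2, 3] / [4, 5, 7] / [6] / [8]
Final shape: (3, 3, 1, 1).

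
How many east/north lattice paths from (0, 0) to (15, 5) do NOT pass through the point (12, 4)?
Number of paths = 8224

Total paths from (0, 0) to (15, 5): C(20, 15) = 15504. Paths through (12, 4): (paths (0, 0) → (12, 4)) × (paths (12, 4) → (15, 5)) = C(16, 12) · C(4, 3) = 1820 · 4 = 7280. Avoidance count = 15504 − 7280 = 8224.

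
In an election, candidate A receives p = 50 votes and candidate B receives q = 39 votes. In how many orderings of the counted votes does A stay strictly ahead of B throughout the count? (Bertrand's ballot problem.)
Strict-lead orderings = 3288788989346817326803752

Total orderings of the 89 votes with 50 for A: C(89, 50) = 26609292731987885644139448. By the Bertrand ballot formula (Cycle Lemma / reflection principle), the number of orderings in which A is strictly ahead of B throughout is (p − q)/(p + q) · C(p + q, p) = (50 − 39)/(50 + 39) · 26609292731987885644139448 = 3288788989346817326803752.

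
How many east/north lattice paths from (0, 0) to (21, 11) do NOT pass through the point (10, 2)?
Number of paths = 117939120

Total paths from (0, 0) to (21, 11): C(32, 21) = 129024480. Paths through (10, 2): (paths (0, 0) → (10, 2)) × (paths (10, 2) → (21, 11)) = C(12, 10) · C(20, 11) = 66 · 167960 = 11085360. Avoidance count = 129024480 − 11085360 = 117939120.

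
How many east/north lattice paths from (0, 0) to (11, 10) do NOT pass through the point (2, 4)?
Number of paths = 277641

Total paths from (0, 0) to (11, 10): C(21, 11) = 352716. Paths through (2, 4): (paths (0, 0) → (2, 4)) × (paths (2, 4) → (11, 10)) = C(6, 2) · C(15, 9) = 15 · 5005 = 75075. Avoidance count = 352716 − 75075 = 277641.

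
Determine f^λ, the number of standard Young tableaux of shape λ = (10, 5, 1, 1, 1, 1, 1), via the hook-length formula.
# SYT of shape (10, 5, 1, 1, 1, 1, 1) = 8729721

Hook-length formula: f^λ = n! / Π hook(c), product over all cells c of the Young diagram. For λ = (10, 5, 1, 1, 1, 1, 1), n = 20 boxes. Hook lengths by row (left-to-right, top-to-bottom): [16, 10, 9, 8, 7, 5, 4, 3, 2, 1]; [10, 4, 3, 2, 1]; [5]; [4]; [3]; [2]; [1]. Product of hooks = 278691840000. So f^λ = 20! / 278691840000 = 2432902008176640000 / 278691840000 = 8729721.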